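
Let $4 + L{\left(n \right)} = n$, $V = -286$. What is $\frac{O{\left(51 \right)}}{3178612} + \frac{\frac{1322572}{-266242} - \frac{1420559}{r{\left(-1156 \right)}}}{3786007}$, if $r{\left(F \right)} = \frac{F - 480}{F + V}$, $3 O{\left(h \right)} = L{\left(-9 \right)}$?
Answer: $- \frac{650089876325677741805}{1965667536834467102628} \approx -0.33072$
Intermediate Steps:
$L{\left(n \right)} = -4 + n$
$O{\left(h \right)} = - \frac{13}{3}$ ($O{\left(h \right)} = \frac{-4 - 9}{3} = \frac{1}{3} \left(-13\right) = - \frac{13}{3}$)
$r{\left(F \right)} = \frac{-480 + F}{-286 + F}$ ($r{\left(F \right)} = \frac{F - 480}{F - 286} = \frac{-480 + F}{-286 + F}$)
$\frac{O{\left(51 \right)}}{3178612} + \frac{\frac{1322572}{-266242} - \frac{1420559}{r{\left(-1156 \right)}}}{3786007} = - \frac{13}{3 \cdot 3178612} + \frac{\frac{1322572}{-266242} - \frac{1420559}{\frac{1}{-286 - 1156} \left(-480 - 1156\right)}}{3786007} = \left(- \frac{13}{3}\right) \frac{1}{3178612} + \left(1322572 \left(- \frac{1}{266242}\right) - \frac{1420559}{\frac{1}{-1442} \left(-1636\right)}\right) \frac{1}{3786007} = - \frac{13}{9535836} + \left(- \frac{661286}{133121} - \frac{1420559}{\left(- \frac{1}{1442}\right) \left(-1636\right)}\right) \frac{1}{3786007} = - \frac{13}{9535836} + \left(- \frac{661286}{133121} - \frac{1420559}{\frac{818}{721}}\right) \frac{1}{3786007} = - \frac{13}{9535836} + \left(- \frac{661286}{133121} - \frac{1024223039}{818}\right) \frac{1}{3786007} = - \frac{13}{9535836} - \frac{136346136106667}{412269576958846} = - \frac{650089876325677741805}{1965667536834467102628}$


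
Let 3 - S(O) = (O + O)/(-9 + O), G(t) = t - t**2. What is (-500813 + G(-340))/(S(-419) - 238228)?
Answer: 131985142/50980569 ≈ 2.5889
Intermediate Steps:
S(O) = 3 - 2*O/(-9 + O) (S(O) = 3 - (O + O)/(-9 + O) = 3 - 2*O/(-9 + O))
(-500813 + G(-340))/(S(-419) - 238228) = (-500813 - 340*(1 - 1*(-340)))/((-27 - 419)/(-9 - 419) - 238228) = (-500813 - 340*(1 + 340))/(-446/(-428) - 238228) = (-500813 - 340*341)/(-1/428*(-446) - 238228) = (-500813 - 115940)/(223/214 - 238228) = -616753/(-50980569/214) = -616753*(-214/50980569) = 131985142/50980569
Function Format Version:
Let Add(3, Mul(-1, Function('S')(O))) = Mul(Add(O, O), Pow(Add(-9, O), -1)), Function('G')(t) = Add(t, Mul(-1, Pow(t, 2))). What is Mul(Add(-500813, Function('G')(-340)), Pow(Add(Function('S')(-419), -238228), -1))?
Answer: Rational(131985142, 50980569) ≈ 2.5889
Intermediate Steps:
Function('S')(O) = Add(3, Mul(-2, O, Pow(Add(-9, O), -1))) (Function('S')(O) = Add(3, Mul(-1, Mul(Add(O, O), Pow(Add(-9, O), -1)))) = Add(3, Mul(-1, Mul(Mul(2, O), Pow(Add(-9, O), -1)))) = Add(3, Mul(-1, Mul(2, O, Pow(Add(-9, O), -1)))) = Add(3, Mul(-2, O, Pow(Add(-9, O), -1))))
Mul(Add(-500813, Function('G')(-340)), Pow(Add(Function('S')(-419), -238228), -1)) = Mul(Add(-500813, Mul(-340, Add(1, Mul(-1, -340)))), Pow(Add(Mul(Pow(Add(-9, -419), -1), Add(-27, -419)), -238228), -1)) = Mul(Add(-500813, Mul(-340, Add(1, 340))), Pow(Add(Mul(Pow(-428, -1), -446), -238228), -1)) = Mul(Add(-500813, Mul(-340, 341)), Pow(Add(Mul(Rational(-1, 428), -446), -238228), -1)) = Mul(Add(-500813, -115940), Pow(Add(Rational(223, 214), -238228), -1)) = Mul(-616753, Pow(Rational(-50980569, 214), -1)) = Mul(-616753, Rational(-214, 50980569)) = Rational(131985142, 50980569)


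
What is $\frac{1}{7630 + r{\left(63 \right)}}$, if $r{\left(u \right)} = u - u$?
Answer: $\frac{1}{7630} \approx 0.00013106$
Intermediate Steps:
$r{\left(u \right)} = 0$
$\frac{1}{7630 + r{\left(63 \right)}} = \frac{1}{7630 + 0} = \frac{1}{7630}$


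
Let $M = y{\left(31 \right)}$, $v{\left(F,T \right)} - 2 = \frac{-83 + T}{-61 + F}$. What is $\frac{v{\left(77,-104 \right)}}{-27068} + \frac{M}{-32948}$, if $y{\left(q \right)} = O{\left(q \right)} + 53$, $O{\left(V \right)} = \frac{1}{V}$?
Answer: $- \frac{138420383}{110587721536} \approx -0.0012517$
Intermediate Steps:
$v{\left(F,T \right)} = 2 + \frac{-83 + T}{-61 + F}$
$y{\left(q \right)} = 53 + \frac{1}{q}$ ($y{\left(q \right)} = \frac{1}{q} + 53 = 53 + \frac{1}{q}$)
$M = \frac{1644}{31}$ ($M = 53 + \frac{1}{31} = \frac{1644}{31} \approx 53.032$)
$\frac{v{\left(77,-104 \right)}}{-27068} + \frac{M}{-32948} = \frac{\frac{1}{-61 + 77} \left(-205 - 104 + 2 \cdot 77\right)}{-27068} + \frac{1644}{31 \left(-32948\right)} = \frac{-205 - 104 + 154}{16} \left(- \frac{1}{27068}\right) + \frac{1644}{31} \left(- \frac{1}{32948}\right) = \frac{1}{16} \left(-155\right) \left(- \frac{1}{27068}\right) - \frac{411}{255347} = \left(- \frac{155}{16}\right) \left(- \frac{1}{27068}\right) - \frac{411}{255347} = \frac{155}{433088} - \frac{411}{255347} = - \frac{138420383}{110587721536}$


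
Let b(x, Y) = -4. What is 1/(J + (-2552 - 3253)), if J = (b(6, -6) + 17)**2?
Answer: -1/5636 ≈ -0.00017743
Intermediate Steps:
J = 169 (J = (-4 + 17)**2 = 13**2 = 169)
1/(J + (-2552 - 3253)) = 1/(169 + (-2552 - 3253)) = 1/(169 - 5805) = 1/(-5636) = -1/5636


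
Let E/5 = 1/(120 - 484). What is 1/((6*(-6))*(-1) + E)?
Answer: 364/13099 ≈ 0.027788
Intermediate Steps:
E = -5/364 (E = 5/(120 - 484) = 5/(-364) = 5*(-1/364) = -5/364 ≈ -0.013736)
1/((6*(-6))*(-1) + E) = 1/((6*(-6))*(-1) - 5/364) = 1/(-36*(-1) - 5/364) = 1/(36 - 5/364) = 1/(13099/364) = 364/13099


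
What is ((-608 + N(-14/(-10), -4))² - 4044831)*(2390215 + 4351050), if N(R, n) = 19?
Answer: -24928591256150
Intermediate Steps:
((-608 + N(-14/(-10), -4))² - 4044831)*(2390215 + 4351050) = ((-608 + 19)² - 4044831)*(2390215 + 4351050) = ((-589)² - 4044831)*6741265 = (346921 - 4044831)*6741265 = -3697910*6741265 = -24928591256150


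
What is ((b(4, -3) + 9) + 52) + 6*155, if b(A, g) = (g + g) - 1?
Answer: 984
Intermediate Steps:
b(A, g) = -1 + 2*g (b(A, g) = 2*g - 1 = -1 + 2*g)
((b(4, -3) + 9) + 52) + 6*155 = (((-1 + 2*(-3)) + 9) + 52) + 6*155 = (((-1 - 6) + 9) + 52) + 930 = ((-7 + 9) + 52) + 930 = (2 + 52) + 930 = 54 + 930 = 984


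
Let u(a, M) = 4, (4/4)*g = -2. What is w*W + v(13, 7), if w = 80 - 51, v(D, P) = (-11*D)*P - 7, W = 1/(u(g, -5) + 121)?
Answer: -125971/125 ≈ -1007.8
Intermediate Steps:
g = -2
W = 1/125 (W = 1/(4 + 121) = 1/125 ≈ 0.0080000)
v(D, P) = -7 - 11*D*P (v(D, P) = -11*D*P - 7 = -7 - 11*D*P)
w = 29
w*W + v(13, 7) = 29*(1/125) + (-7 - 11*13*7) = 29/125 + (-7 - 1001) = 29/125 - 1008 = -125971/125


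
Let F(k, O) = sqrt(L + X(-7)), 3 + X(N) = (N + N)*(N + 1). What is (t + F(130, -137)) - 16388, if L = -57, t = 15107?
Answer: -1281 + 2*sqrt(6) ≈ -1276.1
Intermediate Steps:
X(N) = -3 + 2*N*(1 + N) (X(N) = -3 + (N + N)*(N + 1) = -3 + (2*N)*(1 + N) = -3 + 2*N*(1 + N))
F(k, O) = 2*sqrt(6) (F(k, O) = sqrt(-57 + (-3 + 2*(-7) + 2*(-7)**2)) = sqrt(-57 + (-3 - 14 + 2*49)) = sqrt(-57 + (-3 - 14 + 98)) = sqrt(-57 + 81) = sqrt(24) = 2*sqrt(6))
(t + F(130, -137)) - 16388 = (15107 + 2*sqrt(6)) - 16388 = -1281 + 2*sqrt(6)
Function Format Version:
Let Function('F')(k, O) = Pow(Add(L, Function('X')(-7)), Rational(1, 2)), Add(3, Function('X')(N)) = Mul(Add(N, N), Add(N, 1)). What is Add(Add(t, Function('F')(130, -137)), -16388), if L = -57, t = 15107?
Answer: Add(-1281, Mul(2, Pow(6, Rational(1, 2)))) ≈ -1276.1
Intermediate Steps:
Function('X')(N) = Add(-3, Mul(2, N, Add(1, N))) (Function('X')(N) = Add(-3, Mul(Add(N, N), Add(N, 1))) = Add(-3, Mul(Mul(2, N), Add(1, N))) = Add(-3, Mul(2, N, Add(1, N))))
Function('F')(k, O) = Mul(2, Pow(6, Rational(1, 2))) (Function('F')(k, O) = Pow(Add(-57, Add(-3, Mul(2, -7), Mul(2, Pow(-7, 2)))), Rational(1, 2)) = Pow(Add(-57, Add(-3, -14, Mul(2, 49))), Rational(1, 2)) = Pow(Add(-57, Add(-3, -14, 98)), Rational(1, 2)) = Pow(Add(-57, 81), Rational(1, 2)) = Pow(24, Rational(1, 2)) = Mul(2, Pow(6, Rational(1, 2))))
Add(Add(t, Function('F')(130, -137)), -16388) = Add(Add(15107, Mul(2, Pow(6, Rational(1, 2)))), -16388) = Add(-1281, Mul(2, Pow(6, Rational(1, 2))))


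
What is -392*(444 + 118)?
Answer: -220304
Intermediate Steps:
-392*(444 + 118) = -392*562 = -220304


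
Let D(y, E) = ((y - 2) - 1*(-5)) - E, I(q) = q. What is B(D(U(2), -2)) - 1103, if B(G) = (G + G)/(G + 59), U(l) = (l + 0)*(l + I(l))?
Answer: -39695/36 ≈ -1102.6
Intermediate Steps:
U(l) = 2*l**2 (U(l) = (l + 0)*(l + l) = l*(2*l) = 2*l**2)
D(y, E) = 3 + y - E (D(y, E) = ((-2 + y) + 5) - E = (3 + y) - E = 3 + y - E)
B(G) = 2*G/(59 + G) (B(G) = (2*G)/(59 + G) = 2*G/(59 + G))
B(D(U(2), -2)) - 1103 = 2*(3 + 2*2**2 - 1*(-2))/(59 + (3 + 2*2**2 - 1*(-2))) - 1103 = 2*(3 + 2*4 + 2)/(59 + (3 + 2*4 + 2)) - 1103 = 2*(3 + 8 + 2)/(59 + (3 + 8 + 2)) - 1103 = 2*13/(59 + 13) - 1103 = 2*13/72 - 1103 = 2*13*(1/72) - 1103 = 13/36 - 1103 = -39695/36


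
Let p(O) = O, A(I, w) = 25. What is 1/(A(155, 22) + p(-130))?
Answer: -1/105 ≈ -0.0095238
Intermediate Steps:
1/(A(155, 22) + p(-130)) = 1/(25 - 130) = 1/(-105) = -1/105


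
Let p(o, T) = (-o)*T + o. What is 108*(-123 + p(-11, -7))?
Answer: -22788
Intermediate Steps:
p(o, T) = o - T*o (p(o, T) = -T*o + o = o - T*o)
108*(-123 + p(-11, -7)) = 108*(-123 - 11*(1 - 1*(-7))) = 108*(-123 - 11*(1 + 7)) = 108*(-123 - 11*8) = 108*(-123 - 88) = 108*(-211) = -22788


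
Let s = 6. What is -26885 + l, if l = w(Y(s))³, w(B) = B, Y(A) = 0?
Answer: -26885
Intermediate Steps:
l = 0 (l = 0³ = 0)
-26885 + l = -26885 + 0 = -26885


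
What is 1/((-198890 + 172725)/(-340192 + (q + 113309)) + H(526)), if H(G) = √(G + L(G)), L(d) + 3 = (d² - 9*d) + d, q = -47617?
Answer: -287291700/822797576525711 + 3014010000*√272991/822797576525711 ≈ 0.0019136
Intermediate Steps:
L(d) = -3 + d² - 8*d (L(d) = -3 + ((d² - 9*d) + d) = -3 + (d² - 8*d) = -3 + d² - 8*d)
H(G) = √(-3 + G² - 7*G) (H(G) = √(G + (-3 + G² - 8*G)) = √(-3 + G² - 7*G))
1/((-198890 + 172725)/(-340192 + (q + 113309)) + H(526)) = 1/((-198890 + 172725)/(-340192 + (-47617 + 113309)) + √(-3 + 526² - 7*526)) = 1/(-26165/(-340192 + 65692) + √(-3 + 276676 - 3682)) = 1/(-26165/(-274500) + √272991) = 1/(-26165*(-1/274500) + √272991) = 1/(5233/54900 + √272991)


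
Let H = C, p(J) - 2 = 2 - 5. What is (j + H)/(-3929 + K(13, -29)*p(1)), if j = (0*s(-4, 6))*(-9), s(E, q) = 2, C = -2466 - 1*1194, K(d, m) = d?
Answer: 610/657 ≈ 0.92846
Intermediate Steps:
p(J) = -1 (p(J) = 2 + (2 - 5) = 2 - 3 = -1)
C = -3660 (C = -2466 - 1194 = -3660)
j = 0 (j = (0*2)*(-9) = 0*(-9) = 0)
H = -3660
(j + H)/(-3929 + K(13, -29)*p(1)) = (0 - 3660)/(-3929 + 13*(-1)) = -3660/(-3929 - 13) = -3660/(-3942) = -3660*(-1/3942) = 610/657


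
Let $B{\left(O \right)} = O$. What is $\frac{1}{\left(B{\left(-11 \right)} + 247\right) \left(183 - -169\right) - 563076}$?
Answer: $- \frac{1}{480004} \approx -2.0833 \cdot 10^{-6}$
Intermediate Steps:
$\frac{1}{\left(B{\left(-11 \right)} + 247\right) \left(183 - -169\right) - 563076} = \frac{1}{\left(-11 + 247\right) \left(183 - -169\right) - 563076} = \frac{1}{236 \left(183 + 169\right) - 563076} = \frac{1}{236 \cdot 352 - 563076} = \frac{1}{83072 - 563076} = \frac{1}{-480004} = - \frac{1}{480004}$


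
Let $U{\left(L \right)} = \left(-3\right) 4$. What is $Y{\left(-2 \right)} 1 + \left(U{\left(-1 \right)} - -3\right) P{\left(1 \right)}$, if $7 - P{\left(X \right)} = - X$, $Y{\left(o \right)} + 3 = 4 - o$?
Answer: $-69$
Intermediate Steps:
$U{\left(L \right)} = -12$
$Y{\left(o \right)} = 1 - o$ ($Y{\left(o \right)} = -3 - \left(-4 + o\right) = 1 - o$)
$P{\left(X \right)} = 7 + X$ ($P{\left(X \right)} = 7 - - X = 7 + X$)
$Y{\left(-2 \right)} 1 + \left(U{\left(-1 \right)} - -3\right) P{\left(1 \right)} = \left(1 - -2\right) 1 + \left(-12 - -3\right) \left(7 + 1\right) = \left(1 + 2\right) 1 + \left(-12 + 3\right) 8 = 3 \cdot 1 - 72 = 3 - 72 = -69$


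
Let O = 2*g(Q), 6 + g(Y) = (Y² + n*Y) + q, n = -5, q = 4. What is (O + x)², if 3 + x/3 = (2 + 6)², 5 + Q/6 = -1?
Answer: 9803161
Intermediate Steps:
Q = -36 (Q = -30 + 6*(-1) = -30 - 6 = -36)
g(Y) = -2 + Y² - 5*Y (g(Y) = -6 + ((Y² - 5*Y) + 4) = -6 + (4 + Y² - 5*Y) = -2 + Y² - 5*Y)
x = 183 (x = -9 + 3*(2 + 6)² = -9 + 3*8² = -9 + 3*64 = -9 + 192 = 183)
O = 2948 (O = 2*(-2 + (-36)² - 5*(-36)) = 2*(-2 + 1296 + 180) = 2*1474 = 2948)
(O + x)² = (2948 + 183)² = 3131² = 9803161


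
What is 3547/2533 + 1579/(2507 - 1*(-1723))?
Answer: 19003417/10714590 ≈ 1.7736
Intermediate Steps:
3547/2533 + 1579/(2507 - 1*(-1723)) = 3547*(1/2533) + 1579/(2507 + 1723) = 3547/2533 + 1579/4230 = 19003417/10714590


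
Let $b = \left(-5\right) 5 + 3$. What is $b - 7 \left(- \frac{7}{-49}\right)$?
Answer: $-23$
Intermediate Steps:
$b = -22$ ($b = -25 + 3 = -22$)
$b - 7 \left(- \frac{7}{-49}\right) = -22 - 7 \left(- \frac{7}{-49}\right) = -22 - 7 \left(\left(-7\right) \left(- \frac{1}{49}\right)\right) = -22 - 1 = -23$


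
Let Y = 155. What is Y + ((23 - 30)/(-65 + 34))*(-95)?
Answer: 4140/31 ≈ 133.55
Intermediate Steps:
Y + ((23 - 30)/(-65 + 34))*(-95) = 155 + ((23 - 30)/(-65 + 34))*(-95) = 155 - 7/(-31)*(-95) = 155 - 7*(-1/31)*(-95) = 155 + (7/31)*(-95) = 155 - 665/31 = 4140/31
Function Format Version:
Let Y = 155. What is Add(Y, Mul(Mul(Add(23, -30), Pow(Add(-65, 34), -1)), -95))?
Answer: Rational(4140, 31) ≈ 133.55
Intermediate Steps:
Add(Y, Mul(Mul(Add(23, -30), Pow(Add(-65, 34), -1)), -95)) = Add(155, Mul(Mul(Add(23, -30), Pow(Add(-65, 34), -1)), -95)) = Add(155, Mul(Mul(-7, Pow(-31, -1)), -95)) = Add(155, Mul(Mul(-7, Rational(-1, 31)), -95)) = Add(155, Mul(Rational(7, 31), -95)) = Add(155, Rational(-665, 31)) = Rational(4140, 31)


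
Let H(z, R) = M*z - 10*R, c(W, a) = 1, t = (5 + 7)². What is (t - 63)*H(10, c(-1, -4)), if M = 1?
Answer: 0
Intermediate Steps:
t = 144 (t = 12² = 144)
H(z, R) = z - 10*R (H(z, R) = 1*z - 10*R = z - 10*R)
(t - 63)*H(10, c(-1, -4)) = (144 - 63)*(10 - 10*1) = 81*(10 - 10) = 81*0 = 0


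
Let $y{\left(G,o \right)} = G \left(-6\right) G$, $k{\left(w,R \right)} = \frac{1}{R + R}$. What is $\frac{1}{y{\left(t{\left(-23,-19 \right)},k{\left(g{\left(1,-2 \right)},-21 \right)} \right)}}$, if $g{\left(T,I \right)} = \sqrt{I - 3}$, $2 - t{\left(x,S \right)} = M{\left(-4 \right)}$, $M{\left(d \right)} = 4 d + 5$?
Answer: $- \frac{1}{1014} \approx -0.00098619$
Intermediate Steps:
$M{\left(d \right)} = 5 + 4 d$
$t{\left(x,S \right)} = 13$ ($t{\left(x,S \right)} = 2 - \left(5 + 4 \left(-4\right)\right) = 2 - \left(5 - 16\right) = 2 - -11 = 2 + 11 = 13$)
$g{\left(T,I \right)} = \sqrt{-3 + I}$
$k{\left(w,R \right)} = \frac{1}{2 R}$
$y{\left(G,o \right)} = - 6 G^{2}$ ($y{\left(G,o \right)} = - 6 G G = - 6 G^{2}$)
$\frac{1}{y{\left(t{\left(-23,-19 \right)},k{\left(g{\left(1,-2 \right)},-21 \right)} \right)}} = \frac{1}{\left(-6\right) 13^{2}} = \frac{1}{\left(-6\right) 169} = \frac{1}{-1014} = - \frac{1}{1014}$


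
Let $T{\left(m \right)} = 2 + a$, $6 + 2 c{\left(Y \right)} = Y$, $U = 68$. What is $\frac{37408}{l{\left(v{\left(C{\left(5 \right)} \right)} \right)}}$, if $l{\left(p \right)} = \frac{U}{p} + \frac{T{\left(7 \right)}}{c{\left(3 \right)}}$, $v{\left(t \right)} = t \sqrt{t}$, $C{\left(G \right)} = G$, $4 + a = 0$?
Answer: $- \frac{876750}{619} + \frac{1788570 \sqrt{5}}{619} \approx 5044.6$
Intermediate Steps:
$a = -4$ ($a = -4 + 0 = -4$)
$c{\left(Y \right)} = -3 + \frac{Y}{2}$
$T{\left(m \right)} = -2$ ($T{\left(m \right)} = 2 - 4 = -2$)
$v{\left(t \right)} = t^{\frac{3}{2}}$
$l{\left(p \right)} = \frac{4}{3} + \frac{68}{p}$ ($l{\left(p \right)} = \frac{68}{p} - \frac{2}{-3 + \frac{1}{2} \cdot 3} = \frac{68}{p} - \frac{2}{-3 + \frac{3}{2}} = \frac{68}{p} - \frac{2}{- \frac{3}{2}} = \frac{68}{p} - - \frac{4}{3} = \frac{68}{p} + \frac{4}{3} = \frac{4}{3} + \frac{68}{p}$)
$\frac{37408}{l{\left(v{\left(C{\left(5 \right)} \right)} \right)}} = \frac{37408}{\frac{4}{3} + \frac{68}{5^{\frac{3}{2}}}} = \frac{37408}{\frac{4}{3} + \frac{68}{5 \sqrt{5}}} = \frac{37408}{\frac{4}{3} + 68 \frac{\sqrt{5}}{25}} = \frac{37408}{\frac{4}{3} + \frac{68 \sqrt{5}}{25}}$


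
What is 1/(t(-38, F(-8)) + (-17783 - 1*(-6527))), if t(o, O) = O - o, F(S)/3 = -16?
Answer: -1/11266 ≈ -8.8763e-5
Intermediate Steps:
F(S) = -48 (F(S) = 3*(-16) = -48)
1/(t(-38, F(-8)) + (-17783 - 1*(-6527))) = 1/((-48 - 1*(-38)) + (-17783 - 1*(-6527))) = 1/((-48 + 38) + (-17783 + 6527)) = 1/(-10 - 11256) = 1/(-11266) = -1/11266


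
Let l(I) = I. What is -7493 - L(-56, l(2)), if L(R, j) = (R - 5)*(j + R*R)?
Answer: 183925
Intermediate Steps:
L(R, j) = (-5 + R)*(j + R²)
-7493 - L(-56, l(2)) = -7493 - ((-56)³ - 5*2 - 5*(-56)² - 56*2) = -7493 - (-175616 - 10 - 5*3136 - 112) = -7493 - (-175616 - 10 - 15680 - 112) = -7493 - 1*(-191418) = -7493 + 191418 = 183925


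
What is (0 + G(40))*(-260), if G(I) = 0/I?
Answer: 0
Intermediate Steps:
G(I) = 0
(0 + G(40))*(-260) = (0 + 0)*(-260) = 0*(-260) = 0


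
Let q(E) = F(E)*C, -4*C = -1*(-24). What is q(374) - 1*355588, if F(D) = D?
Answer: -357832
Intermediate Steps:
C = -6 (C = -(-1)*(-24)/4 = -¼*24 = -6)
q(E) = -6*E (q(E) = E*(-6) = -6*E)
q(374) - 1*355588 = -6*374 - 1*355588 = -2244 - 355588 = -357832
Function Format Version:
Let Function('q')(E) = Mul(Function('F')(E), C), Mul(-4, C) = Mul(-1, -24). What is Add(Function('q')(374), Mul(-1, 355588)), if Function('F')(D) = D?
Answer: -357832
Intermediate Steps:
C = -6 (C = Mul(Rational(-1, 4), Mul(-1, -24)) = Mul(Rational(-1, 4), 24) = -6)
Function('q')(E) = Mul(-6, E) (Function('q')(E) = Mul(E, -6) = Mul(-6, E))
Add(Function('q')(374), Mul(-1, 355588)) = Add(Mul(-6, 374), Mul(-1, 355588)) = Add(-2244, -355588) = -357832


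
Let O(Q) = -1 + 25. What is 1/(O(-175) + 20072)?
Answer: 1/20096 ≈ 4.9761e-5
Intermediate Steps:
O(Q) = 24
1/(O(-175) + 20072) = 1/(24 + 20072) = 1/20096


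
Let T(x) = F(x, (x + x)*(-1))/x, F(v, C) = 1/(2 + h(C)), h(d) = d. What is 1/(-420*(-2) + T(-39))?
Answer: 3120/2620799 ≈ 0.0011905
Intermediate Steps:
F(v, C) = 1/(2 + C)
T(x) = 1/(x*(2 - 2*x)) (T(x) = 1/((2 + (x + x)*(-1))*x) = 1/((2 + (2*x)*(-1))*x) = 1/((2 - 2*x)*x) = 1/(x*(2 - 2*x)))
1/(-420*(-2) + T(-39)) = 1/(-420*(-2) - ½/(-39*(-1 - 39))) = 1/(840 - ½*(-1/39)/(-40)) = 1/(840 - ½*(-1/39)*(-1/40)) = 1/(840 - 1/3120) = 1/(2620799/3120) = 3120/2620799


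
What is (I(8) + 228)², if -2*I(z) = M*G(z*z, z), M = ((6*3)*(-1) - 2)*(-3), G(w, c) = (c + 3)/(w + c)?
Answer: 7187761/144 ≈ 49915.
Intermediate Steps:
G(w, c) = (3 + c)/(c + w)
M = 60 (M = (18*(-1) - 2)*(-3) = (-18 - 2)*(-3) = -20*(-3) = 60)
I(z) = -30*(3 + z)/(z + z²) (I(z) = -30*(3 + z)/(z + z*z) = -30*(3 + z)/(z + z²))
(I(8) + 228)² = (30*(-3 - 1*8)/(8*(1 + 8)) + 228)² = (30*(⅛)*(-3 - 8)/9 + 228)² = (30*(⅛)*(⅑)*(-11) + 228)² = (-55/12 + 228)² = (2681/12)² = 7187761/144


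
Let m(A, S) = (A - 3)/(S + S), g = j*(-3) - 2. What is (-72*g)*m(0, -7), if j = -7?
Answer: -2052/7 ≈ -293.14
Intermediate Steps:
g = 19 (g = -7*(-3) - 2 = 21 - 2 = 19)
m(A, S) = (-3 + A)/(2*S) (m(A, S) = (-3 + A)/((2*S)) = (-3 + A)*(1/(2*S)) = (-3 + A)/(2*S))
(-72*g)*m(0, -7) = (-72*19)*((½)*(-3 + 0)/(-7)) = -684*(-1)*(-3)/7 = -1368*3/14 = -2052/7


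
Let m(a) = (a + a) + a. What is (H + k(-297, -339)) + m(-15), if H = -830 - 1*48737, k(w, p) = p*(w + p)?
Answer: 165992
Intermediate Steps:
k(w, p) = p*(p + w)
m(a) = 3*a (m(a) = 2*a + a = 3*a)
H = -49567 (H = -830 - 48737 = -49567)
(H + k(-297, -339)) + m(-15) = (-49567 - 339*(-339 - 297)) + 3*(-15) = (-49567 - 339*(-636)) - 45 = (-49567 + 215604) - 45 = 166037 - 45 = 165992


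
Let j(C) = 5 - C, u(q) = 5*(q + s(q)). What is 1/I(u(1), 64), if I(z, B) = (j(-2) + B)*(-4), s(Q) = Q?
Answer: -1/284 ≈ -0.0035211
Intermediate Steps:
u(q) = 10*q (u(q) = 5*(q + q) = 5*(2*q) = 10*q)
I(z, B) = -28 - 4*B (I(z, B) = ((5 - 1*(-2)) + B)*(-4) = ((5 + 2) + B)*(-4) = (7 + B)*(-4) = -28 - 4*B)
1/I(u(1), 64) = 1/(-28 - 4*64) = 1/(-28 - 256) = 1/(-284) = -1/284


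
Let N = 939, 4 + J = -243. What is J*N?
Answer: -231933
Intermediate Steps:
J = -247 (J = -4 - 243 = -247)
J*N = -247*939 = -231933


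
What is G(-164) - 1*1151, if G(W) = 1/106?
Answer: -122005/106 ≈ -1151.0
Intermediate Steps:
G(W) = 1/106
G(-164) - 1*1151 = 1/106 - 1*1151 = 1/106 - 1151 = -122005/106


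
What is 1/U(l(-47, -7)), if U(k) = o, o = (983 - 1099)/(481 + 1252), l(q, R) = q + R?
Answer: -1733/116 ≈ -14.940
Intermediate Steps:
l(q, R) = R + q
o = -116/1733 ≈ -0.066936
U(k) = -116/1733
1/U(l(-47, -7)) = 1/(-116/1733) = -1733/116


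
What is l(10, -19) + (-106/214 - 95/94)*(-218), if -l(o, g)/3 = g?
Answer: 1937676/5029 ≈ 385.30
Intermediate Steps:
l(o, g) = -3*g
l(10, -19) + (-106/214 - 95/94)*(-218) = -3*(-19) + (-106/214 - 95/94)*(-218) = 57 + (-106*1/214 - 95*1/94)*(-218) = 57 + (-53/107 - 95/94)*(-218) = 57 - 15147/10058*(-218) = 57 + 1651023/5029 = 1937676/5029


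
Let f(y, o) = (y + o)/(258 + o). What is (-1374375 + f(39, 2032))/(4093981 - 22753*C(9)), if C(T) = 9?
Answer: -3147316679/8906277160 ≈ -0.35338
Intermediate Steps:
f(y, o) = (o + y)/(258 + o)
(-1374375 + f(39, 2032))/(4093981 - 22753*C(9)) = (-1374375 + (2032 + 39)/(258 + 2032))/(4093981 - 22753*9) = (-1374375 + 2071/2290)/(4093981 - 204777) = (-1374375 + (1/2290)*2071)/3889204 = (-1374375 + 2071/2290)*(1/3889204) = -3147316679/2290*1/3889204 = -3147316679/8906277160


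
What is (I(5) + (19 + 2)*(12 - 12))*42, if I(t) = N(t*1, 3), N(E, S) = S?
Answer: 126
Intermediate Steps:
I(t) = 3
(I(5) + (19 + 2)*(12 - 12))*42 = (3 + (19 + 2)*(12 - 12))*42 = (3 + 21*0)*42 = (3 + 0)*42 = 3*42 = 126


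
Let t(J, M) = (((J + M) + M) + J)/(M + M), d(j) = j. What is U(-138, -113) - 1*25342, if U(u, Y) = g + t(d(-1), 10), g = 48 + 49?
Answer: -252441/10 ≈ -25244.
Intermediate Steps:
g = 97
t(J, M) = (2*J + 2*M)/(2*M) (t(J, M) = ((J + 2*M) + J)/((2*M)) = (2*J + 2*M)*(1/(2*M)) = (2*J + 2*M)/(2*M))
U(u, Y) = 979/10 (U(u, Y) = 97 + (-1 + 10)/10 = 97 + (1/10)*9 = 97 + 9/10 = 979/10)
U(-138, -113) - 1*25342 = 979/10 - 1*25342 = 979/10 - 25342 = -252441/10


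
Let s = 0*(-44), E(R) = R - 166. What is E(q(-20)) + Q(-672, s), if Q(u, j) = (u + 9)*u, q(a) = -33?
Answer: 445337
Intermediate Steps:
E(R) = -166 + R
s = 0
Q(u, j) = u*(9 + u) (Q(u, j) = (9 + u)*u = u*(9 + u))
E(q(-20)) + Q(-672, s) = (-166 - 33) - 672*(9 - 672) = -199 - 672*(-663) = -199 + 445536 = 445337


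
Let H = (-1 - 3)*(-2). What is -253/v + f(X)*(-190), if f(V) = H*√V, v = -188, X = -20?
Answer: 253/188 - 3040*I*√5 ≈ 1.3457 - 6797.6*I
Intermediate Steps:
H = 8 (H = -4*(-2) = 8)
f(V) = 8*√V
-253/v + f(X)*(-190) = -253/(-188) + (8*√(-20))*(-190) = -253*(-1/188) + (8*(2*I*√5))*(-190) = 253/188 + (16*I*√5)*(-190) = 253/188 - 3040*I*√5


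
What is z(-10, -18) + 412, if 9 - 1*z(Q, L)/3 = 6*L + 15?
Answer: 718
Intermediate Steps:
z(Q, L) = -18 - 18*L (z(Q, L) = 27 - 3*(6*L + 15) = 27 - 3*(15 + 6*L) = 27 + (-45 - 18*L) = -18 - 18*L)
z(-10, -18) + 412 = (-18 - 18*(-18)) + 412 = (-18 + 324) + 412 = 306 + 412 = 718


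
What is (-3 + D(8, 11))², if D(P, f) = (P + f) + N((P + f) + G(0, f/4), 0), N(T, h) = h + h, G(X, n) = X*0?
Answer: 256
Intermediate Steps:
G(X, n) = 0
N(T, h) = 2*h
D(P, f) = P + f (D(P, f) = (P + f) + 2*0 = (P + f) + 0 = P + f)
(-3 + D(8, 11))² = (-3 + (8 + 11))² = (-3 + 19)² = 16² = 256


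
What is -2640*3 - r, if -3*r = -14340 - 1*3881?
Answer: -41981/3 ≈ -13994.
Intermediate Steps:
r = 18221/3 (r = -(-14340 - 1*3881)/3 = -(-14340 - 3881)/3 = -1/3*(-18221) = 18221/3 ≈ 6073.7)
-2640*3 - r = -2640*3 - 1*18221/3 = -7920 - 18221/3 = -41981/3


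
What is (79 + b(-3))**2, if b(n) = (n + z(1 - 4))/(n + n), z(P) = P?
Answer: 6400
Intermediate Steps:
b(n) = (-3 + n)/(2*n) (b(n) = (n + (1 - 4))/(n + n) = (n - 3)/((2*n)) = (-3 + n)*(1/(2*n)) = (-3 + n)/(2*n))
(79 + b(-3))**2 = (79 + (1/2)*(-3 - 3)/(-3))**2 = (79 + (1/2)*(-1/3)*(-6))**2 = (79 + 1)**2 = 80**2 = 6400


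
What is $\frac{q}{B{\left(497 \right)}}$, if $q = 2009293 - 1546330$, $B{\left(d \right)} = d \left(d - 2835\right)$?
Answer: $- \frac{462963}{1161986} \approx -0.39842$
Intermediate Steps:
$B{\left(d \right)} = d \left(-2835 + d\right)$
$q = 462963$
$\frac{q}{B{\left(497 \right)}} = \frac{462963}{497 \left(-2835 + 497\right)} = \frac{462963}{497 \left(-2338\right)} = \frac{462963}{-1161986} = 462963 \left(- \frac{1}{1161986}\right) = - \frac{462963}{1161986}$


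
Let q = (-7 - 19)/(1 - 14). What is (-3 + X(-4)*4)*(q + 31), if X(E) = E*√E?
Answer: -99 - 1056*I ≈ -99.0 - 1056.0*I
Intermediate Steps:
X(E) = E^(3/2)
q = 2 (q = -26/(-13) = -26*(-1/13) = 2)
(-3 + X(-4)*4)*(q + 31) = (-3 + (-4)^(3/2)*4)*(2 + 31) = (-3 - 8*I*4)*33 = (-3 - 32*I)*33 = -99 - 1056*I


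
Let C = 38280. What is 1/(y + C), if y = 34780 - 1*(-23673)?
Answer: 1/96733 ≈ 1.0338e-5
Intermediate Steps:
y = 58453 (y = 34780 + 23673 = 58453)
1/(y + C) = 1/(58453 + 38280) = 1/96733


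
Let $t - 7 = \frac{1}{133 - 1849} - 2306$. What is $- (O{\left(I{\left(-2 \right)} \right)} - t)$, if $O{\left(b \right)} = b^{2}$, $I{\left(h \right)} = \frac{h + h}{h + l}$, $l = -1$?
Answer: $- \frac{11844407}{5148} \approx -2300.8$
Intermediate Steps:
$I{\left(h \right)} = \frac{2 h}{-1 + h}$ ($I{\left(h \right)} = \frac{h + h}{h - 1} = \frac{2 h}{-1 + h}$)
$t = - \frac{3945085}{1716}$ ($t = 7 - \left(2306 - \frac{1}{133 - 1849}\right) = 7 - \left(2306 - \frac{1}{-1716}\right) = 7 - \frac{3957097}{1716} = - \frac{3945085}{1716} \approx -2299.0$)
$- (O{\left(I{\left(-2 \right)} \right)} - t) = - (\left(2 \left(-2\right) \frac{1}{-1 - 2}\right)^{2} - - \frac{3945085}{1716}) = - (\left(2 \left(-2\right) \frac{1}{-3}\right)^{2} + \frac{3945085}{1716}) = - (\left(2 \left(-2\right) \left(- \frac{1}{3}\right)\right)^{2} + \frac{3945085}{1716}) = - (\left(\frac{4}{3}\right)^{2} + \frac{3945085}{1716}) = - (\frac{16}{9} + \frac{3945085}{1716}) = \left(-1\right) \frac{11844407}{5148} = - \frac{11844407}{5148}$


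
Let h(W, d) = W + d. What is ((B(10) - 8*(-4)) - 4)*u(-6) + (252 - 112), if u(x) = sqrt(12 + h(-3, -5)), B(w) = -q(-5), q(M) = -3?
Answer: 202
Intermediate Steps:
B(w) = 3 (B(w) = -1*(-3) = 3)
u(x) = 2 (u(x) = sqrt(12 + (-3 - 5)) = sqrt(12 - 8) = sqrt(4) = 2)
((B(10) - 8*(-4)) - 4)*u(-6) + (252 - 112) = ((3 - 8*(-4)) - 4)*2 + (252 - 112) = ((3 + 32) - 4)*2 + 140 = (35 - 4)*2 + 140 = 31*2 + 140 = 62 + 140 = 202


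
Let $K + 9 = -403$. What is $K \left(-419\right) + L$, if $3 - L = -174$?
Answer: $172805$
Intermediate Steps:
$L = 177$ ($L = 3 - -174 = 3 + 174 = 177$)
$K = -412$ ($K = -9 - 403 = -412$)
$K \left(-419\right) + L = \left(-412\right) \left(-419\right) + 177 = 172628 + 177 = 172805$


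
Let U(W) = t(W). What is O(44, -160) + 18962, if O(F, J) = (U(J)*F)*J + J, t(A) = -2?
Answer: 32882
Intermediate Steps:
U(W) = -2
O(F, J) = J - 2*F*J (O(F, J) = (-2*F)*J + J = -2*F*J + J = J - 2*F*J)
O(44, -160) + 18962 = -160*(1 - 2*44) + 18962 = -160*(1 - 88) + 18962 = -160*(-87) + 18962 = 13920 + 18962 = 32882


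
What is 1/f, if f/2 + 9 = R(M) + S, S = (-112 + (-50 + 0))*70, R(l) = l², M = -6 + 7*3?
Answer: -1/22248 ≈ -4.4948e-5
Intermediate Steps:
M = 15 (M = -6 + 21 = 15)
S = -11340 (S = (-112 - 50)*70 = -162*70 = -11340)
f = -22248 (f = -18 + 2*(15² - 11340) = -18 + 2*(225 - 11340) = -18 + 2*(-11115) = -18 - 22230 = -22248)
1/f = 1/(-22248) = -1/22248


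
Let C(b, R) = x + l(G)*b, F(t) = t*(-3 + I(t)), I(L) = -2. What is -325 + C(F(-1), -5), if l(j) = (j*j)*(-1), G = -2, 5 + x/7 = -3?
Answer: -401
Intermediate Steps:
x = -56 (x = -35 + 7*(-3) = -35 - 21 = -56)
F(t) = -5*t (F(t) = t*(-3 - 2) = t*(-5) = -5*t)
l(j) = -j² (l(j) = j²*(-1) = -j²)
C(b, R) = -56 - 4*b (C(b, R) = -56 + (-1*(-2)²)*b = -56 + (-1*4)*b = -56 - 4*b)
-325 + C(F(-1), -5) = -325 + (-56 - (-20)*(-1)) = -325 + (-56 - 4*5) = -325 + (-56 - 20) = -325 - 76 = -401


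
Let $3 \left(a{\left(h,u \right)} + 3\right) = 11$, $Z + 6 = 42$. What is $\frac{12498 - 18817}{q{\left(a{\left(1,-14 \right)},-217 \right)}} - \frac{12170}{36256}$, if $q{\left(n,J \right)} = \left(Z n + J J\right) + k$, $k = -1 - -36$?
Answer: $- \frac{100361603}{213674736} \approx -0.46969$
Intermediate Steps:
$Z = 36$ ($Z = -6 + 42 = 36$)
$a{\left(h,u \right)} = \frac{2}{3}$ ($a{\left(h,u \right)} = -3 + \frac{1}{3} \cdot 11 = -3 + \frac{11}{3} = \frac{2}{3}$)
$k = 35$ ($k = -1 + 36 = 35$)
$q{\left(n,J \right)} = 35 + J^{2} + 36 n$ ($q{\left(n,J \right)} = \left(36 n + J J\right) + 35 = \left(36 n + J^{2}\right) + 35 = \left(J^{2} + 36 n\right) + 35 = 35 + J^{2} + 36 n$)
$\frac{12498 - 18817}{q{\left(a{\left(1,-14 \right)},-217 \right)}} - \frac{12170}{36256} = \frac{12498 - 18817}{35 + \left(-217\right)^{2} + 36 \cdot \frac{2}{3}} - \frac{12170}{36256} = - \frac{6319}{35 + 47089 + 24} - \frac{6085}{18128} = - \frac{6319}{47148} - \frac{6085}{18128} = - \frac{100361603}{213674736}$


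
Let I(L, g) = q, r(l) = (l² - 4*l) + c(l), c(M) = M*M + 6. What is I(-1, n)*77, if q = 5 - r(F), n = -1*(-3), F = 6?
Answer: -3773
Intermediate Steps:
n = 3
c(M) = 6 + M² (c(M) = M² + 6 = 6 + M²)
r(l) = 6 - 4*l + 2*l² (r(l) = (l² - 4*l) + (6 + l²) = 6 - 4*l + 2*l²)
q = -49 (q = 5 - (6 - 4*6 + 2*6²) = 5 - (6 - 24 + 2*36) = 5 - (6 - 24 + 72) = 5 - 1*54 = 5 - 54 = -49)
I(L, g) = -49
I(-1, n)*77 = -49*77 = -3773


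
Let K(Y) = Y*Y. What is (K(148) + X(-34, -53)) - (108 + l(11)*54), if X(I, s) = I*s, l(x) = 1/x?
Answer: 259524/11 ≈ 23593.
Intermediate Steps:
K(Y) = Y²
(K(148) + X(-34, -53)) - (108 + l(11)*54) = (148² - 34*(-53)) - (108 + 54/11) = (21904 + 1802) - (108 + (1/11)*54) = 23706 - (108 + 54/11) = 23706 - 1*1242/11 = 23706 - 1242/11 = 259524/11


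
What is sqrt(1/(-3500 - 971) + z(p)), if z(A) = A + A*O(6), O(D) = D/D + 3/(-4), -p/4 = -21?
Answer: sqrt(2098928834)/4471 ≈ 10.247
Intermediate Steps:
p = 84 (p = -4*(-21) = 84)
O(D) = 1/4 (O(D) = 1 + 3*(-1/4) = 1 - 3/4 = 1/4)
z(A) = 5*A/4 (z(A) = A + A*(1/4) = A + A/4 = 5*A/4)
sqrt(1/(-3500 - 971) + z(p)) = sqrt(1/(-3500 - 971) + (5/4)*84) = sqrt(1/(-4471) + 105) = sqrt(-1/4471 + 105) = sqrt(469454/4471) = sqrt(2098928834)/4471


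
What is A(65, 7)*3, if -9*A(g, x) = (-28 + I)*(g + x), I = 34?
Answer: -144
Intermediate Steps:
A(g, x) = -2*g/3 - 2*x/3 (A(g, x) = -(-28 + 34)*(g + x)/9 = -2*(g + x)/3 = -(6*g + 6*x)/9 = -2*g/3 - 2*x/3)
A(65, 7)*3 = (-⅔*65 - ⅔*7)*3 = (-130/3 - 14/3)*3 = -48*3 = -144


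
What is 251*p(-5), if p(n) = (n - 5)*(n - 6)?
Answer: 27610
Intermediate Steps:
p(n) = (-6 + n)*(-5 + n) (p(n) = (-5 + n)*(-6 + n) = (-6 + n)*(-5 + n))
251*p(-5) = 251*(30 + (-5)**2 - 11*(-5)) = 251*(30 + 25 + 55) = 251*110 = 27610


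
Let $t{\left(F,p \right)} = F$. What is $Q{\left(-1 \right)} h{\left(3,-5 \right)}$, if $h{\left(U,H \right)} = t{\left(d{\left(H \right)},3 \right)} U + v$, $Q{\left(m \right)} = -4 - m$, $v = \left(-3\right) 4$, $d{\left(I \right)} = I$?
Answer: $81$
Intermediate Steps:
$v = -12$
$h{\left(U,H \right)} = -12 + H U$ ($h{\left(U,H \right)} = H U - 12 = -12 + H U$)
$Q{\left(-1 \right)} h{\left(3,-5 \right)} = \left(-4 - -1\right) \left(-12 - 15\right) = \left(-4 + 1\right) \left(-12 - 15\right) = \left(-3\right) \left(-27\right) = 81$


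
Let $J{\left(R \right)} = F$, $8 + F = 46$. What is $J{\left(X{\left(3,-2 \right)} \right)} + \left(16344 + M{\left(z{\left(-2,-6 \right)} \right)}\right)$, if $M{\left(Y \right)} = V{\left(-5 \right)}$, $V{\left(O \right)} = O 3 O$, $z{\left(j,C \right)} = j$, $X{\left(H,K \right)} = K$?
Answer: $16457$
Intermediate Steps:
$F = 38$ ($F = -8 + 46 = 38$)
$V{\left(O \right)} = 3 O^{2}$ ($V{\left(O \right)} = 3 O O = 3 O^{2}$)
$M{\left(Y \right)} = 75$ ($M{\left(Y \right)} = 3 \left(-5\right)^{2} = 3 \cdot 25 = 75$)
$J{\left(R \right)} = 38$
$J{\left(X{\left(3,-2 \right)} \right)} + \left(16344 + M{\left(z{\left(-2,-6 \right)} \right)}\right) = 38 + \left(16344 + 75\right) = 38 + 16419 = 16457$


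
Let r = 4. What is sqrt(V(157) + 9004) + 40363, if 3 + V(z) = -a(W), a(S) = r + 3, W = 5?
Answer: 40363 + sqrt(8994) ≈ 40458.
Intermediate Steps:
a(S) = 7 (a(S) = 4 + 3 = 7)
V(z) = -10 (V(z) = -3 - 1*7 = -3 - 7 = -10)
sqrt(V(157) + 9004) + 40363 = sqrt(-10 + 9004) + 40363 = sqrt(8994) + 40363 = 40363 + sqrt(8994)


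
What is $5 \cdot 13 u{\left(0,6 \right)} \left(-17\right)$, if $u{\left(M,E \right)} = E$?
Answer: $-6630$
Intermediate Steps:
$5 \cdot 13 u{\left(0,6 \right)} \left(-17\right) = 5 \cdot 13 \cdot 6 \left(-17\right) = 65 \cdot 6 \left(-17\right) = 390 \left(-17\right) = -6630$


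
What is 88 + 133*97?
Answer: 12989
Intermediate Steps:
88 + 133*97 = 88 + 12901 = 12989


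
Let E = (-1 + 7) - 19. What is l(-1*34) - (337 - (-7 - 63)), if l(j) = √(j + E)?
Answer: -407 + I*√47 ≈ -407.0 + 6.8557*I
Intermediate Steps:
E = -13 (E = 6 - 19 = -13)
l(j) = √(-13 + j) (l(j) = √(j - 13) = √(-13 + j))
l(-1*34) - (337 - (-7 - 63)) = √(-13 - 1*34) - (337 - (-7 - 63)) = √(-13 - 34) - (337 - 1*(-70)) = √(-47) - (337 + 70) = I*√47 - 1*407 = I*√47 - 407 = -407 + I*√47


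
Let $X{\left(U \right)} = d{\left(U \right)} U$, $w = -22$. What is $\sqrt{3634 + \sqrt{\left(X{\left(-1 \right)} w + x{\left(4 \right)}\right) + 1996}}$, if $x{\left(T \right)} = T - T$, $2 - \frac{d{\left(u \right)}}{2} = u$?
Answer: $\sqrt{3634 + 4 \sqrt{133}} \approx 60.664$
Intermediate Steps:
$d{\left(u \right)} = 4 - 2 u$
$x{\left(T \right)} = 0$
$X{\left(U \right)} = U \left(4 - 2 U\right)$ ($X{\left(U \right)} = \left(4 - 2 U\right) U = U \left(4 - 2 U\right)$)
$\sqrt{3634 + \sqrt{\left(X{\left(-1 \right)} w + x{\left(4 \right)}\right) + 1996}} = \sqrt{3634 + \sqrt{\left(2 \left(-1\right) \left(2 - -1\right) \left(-22\right) + 0\right) + 1996}} = \sqrt{3634 + \sqrt{\left(2 \left(-1\right) \left(2 + 1\right) \left(-22\right) + 0\right) + 1996}} = \sqrt{3634 + \sqrt{\left(2 \left(-1\right) 3 \left(-22\right) + 0\right) + 1996}} = \sqrt{3634 + \sqrt{\left(\left(-6\right) \left(-22\right) + 0\right) + 1996}} = \sqrt{3634 + \sqrt{\left(132 + 0\right) + 1996}} = \sqrt{3634 + \sqrt{132 + 1996}} = \sqrt{3634 + \sqrt{2128}} = \sqrt{3634 + 4 \sqrt{133}}$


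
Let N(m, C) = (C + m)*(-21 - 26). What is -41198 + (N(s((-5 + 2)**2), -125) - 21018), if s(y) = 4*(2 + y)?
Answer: -58409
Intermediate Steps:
s(y) = 8 + 4*y
N(m, C) = -47*C - 47*m (N(m, C) = (C + m)*(-47) = -47*C - 47*m)
-41198 + (N(s((-5 + 2)**2), -125) - 21018) = -41198 + ((-47*(-125) - 47*(8 + 4*(-5 + 2)**2)) - 21018) = -41198 + ((5875 - 47*(8 + 4*(-3)**2)) - 21018) = -41198 + ((5875 - 47*(8 + 4*9)) - 21018) = -41198 + ((5875 - 47*(8 + 36)) - 21018) = -41198 + ((5875 - 47*44) - 21018) = -41198 + ((5875 - 2068) - 21018) = -41198 + (3807 - 21018) = -41198 - 17211 = -58409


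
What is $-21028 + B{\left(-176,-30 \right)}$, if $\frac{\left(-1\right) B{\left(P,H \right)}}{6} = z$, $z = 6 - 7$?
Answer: $-21022$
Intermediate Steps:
$z = -1$ ($z = 6 - 7 = -1$)
$B{\left(P,H \right)} = 6$ ($B{\left(P,H \right)} = \left(-6\right) \left(-1\right) = 6$)
$-21028 + B{\left(-176,-30 \right)} = -21028 + 6 = -21022$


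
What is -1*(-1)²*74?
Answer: -74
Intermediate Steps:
-1*(-1)²*74 = -1*1*74 = -1*74 = -74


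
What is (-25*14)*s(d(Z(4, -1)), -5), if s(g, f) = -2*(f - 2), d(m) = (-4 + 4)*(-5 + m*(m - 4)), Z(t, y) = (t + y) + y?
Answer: -4900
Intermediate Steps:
Z(t, y) = t + 2*y
d(m) = 0 (d(m) = 0*(-5 + m*(-4 + m)) = 0)
s(g, f) = 4 - 2*f (s(g, f) = -2*(-2 + f) = 4 - 2*f)
(-25*14)*s(d(Z(4, -1)), -5) = (-25*14)*(4 - 2*(-5)) = -350*(4 + 10) = -350*14 = -4900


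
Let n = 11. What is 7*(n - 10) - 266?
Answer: -259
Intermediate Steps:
7*(n - 10) - 266 = 7*(11 - 10) - 266 = 7*1 - 266 = 7 - 266 = -259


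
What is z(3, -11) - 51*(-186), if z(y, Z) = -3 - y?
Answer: 9480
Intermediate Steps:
z(3, -11) - 51*(-186) = (-3 - 1*3) - 51*(-186) = (-3 - 3) + 9486 = -6 + 9486 = 9480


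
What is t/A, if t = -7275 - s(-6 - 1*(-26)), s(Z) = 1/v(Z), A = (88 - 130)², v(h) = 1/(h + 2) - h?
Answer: -3193703/774396 ≈ -4.1241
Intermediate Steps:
v(h) = 1/(2 + h) - h
A = 1764 (A = (-42)² = 1764)
s(Z) = (2 + Z)/(1 - Z² - 2*Z) (s(Z) = 1/((1 - Z² - 2*Z)/(2 + Z)) = (2 + Z)/(1 - Z² - 2*Z))
t = -3193703/439 (t = -7275 - (-2 - (-6 - 1*(-26)))/(-1 + (-6 - 1*(-26))² + 2*(-6 - 1*(-26))) = -7275 - (-2 - (-6 + 26))/(-1 + (-6 + 26)² + 2*(-6 + 26)) = -7275 - (-2 - 1*20)/(-1 + 20² + 2*20) = -7275 - (-2 - 20)/(-1 + 400 + 40) = -7275 - (-22)/439 = -7275 - 1*(-22/439) = -7275 + 22/439 = -3193703/439 ≈ -7275.0)
t/A = -3193703/439/1764 = -3193703/439*1/1764 = -3193703/774396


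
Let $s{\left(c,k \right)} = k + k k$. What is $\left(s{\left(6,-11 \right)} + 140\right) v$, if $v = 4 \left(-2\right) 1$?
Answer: $-2000$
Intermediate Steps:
$s{\left(c,k \right)} = k + k^{2}$
$v = -8$ ($v = \left(-8\right) 1 = -8$)
$\left(s{\left(6,-11 \right)} + 140\right) v = \left(- 11 \left(1 - 11\right) + 140\right) \left(-8\right) = \left(\left(-11\right) \left(-10\right) + 140\right) \left(-8\right) = \left(110 + 140\right) \left(-8\right) = 250 \left(-8\right) = -2000$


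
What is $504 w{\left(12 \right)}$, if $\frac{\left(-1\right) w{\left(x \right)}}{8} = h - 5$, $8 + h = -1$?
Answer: $56448$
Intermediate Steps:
$h = -9$ ($h = -8 - 1 = -9$)
$w{\left(x \right)} = 112$ ($w{\left(x \right)} = - 8 \left(-9 - 5\right) = \left(-8\right) \left(-14\right) = 112$)
$504 w{\left(12 \right)} = 504 \cdot 112 = 56448$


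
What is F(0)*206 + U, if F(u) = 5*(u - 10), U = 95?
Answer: -10205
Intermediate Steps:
F(u) = -50 + 5*u (F(u) = 5*(-10 + u) = -50 + 5*u)
F(0)*206 + U = (-50 + 5*0)*206 + 95 = (-50 + 0)*206 + 95 = -50*206 + 95 = -10300 + 95 = -10205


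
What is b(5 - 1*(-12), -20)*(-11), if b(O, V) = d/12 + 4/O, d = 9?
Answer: -737/68 ≈ -10.838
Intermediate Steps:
b(O, V) = ¾ + 4/O (b(O, V) = 9/12 + 4/O = 9*(1/12) + 4/O = ¾ + 4/O)
b(5 - 1*(-12), -20)*(-11) = (¾ + 4/(5 - 1*(-12)))*(-11) = (¾ + 4/(5 + 12))*(-11) = (¾ + 4/17)*(-11) = (67/68)*(-11) = -737/68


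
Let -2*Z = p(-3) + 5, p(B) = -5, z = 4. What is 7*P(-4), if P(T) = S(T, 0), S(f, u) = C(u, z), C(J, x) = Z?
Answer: 0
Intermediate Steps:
Z = 0 (Z = -(-5 + 5)/2 = -½*0 = 0)
C(J, x) = 0
S(f, u) = 0
P(T) = 0
7*P(-4) = 7*0 = 0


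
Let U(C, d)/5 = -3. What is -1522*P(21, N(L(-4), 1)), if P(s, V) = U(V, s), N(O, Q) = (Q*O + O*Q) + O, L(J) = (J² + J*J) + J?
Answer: 22830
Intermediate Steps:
U(C, d) = -15 (U(C, d) = 5*(-3) = -15)
L(J) = J + 2*J² (L(J) = (J² + J²) + J = 2*J² + J = J + 2*J²)
N(O, Q) = O + 2*O*Q (N(O, Q) = (O*Q + O*Q) + O = 2*O*Q + O = O + 2*O*Q)
P(s, V) = -15
-1522*P(21, N(L(-4), 1)) = -1522*(-15) = 22830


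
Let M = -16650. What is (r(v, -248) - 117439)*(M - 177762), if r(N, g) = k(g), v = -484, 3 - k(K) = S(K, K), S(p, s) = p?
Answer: 22782753456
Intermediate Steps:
k(K) = 3 - K
r(N, g) = 3 - g
(r(v, -248) - 117439)*(M - 177762) = ((3 - 1*(-248)) - 117439)*(-16650 - 177762) = ((3 + 248) - 117439)*(-194412) = (251 - 117439)*(-194412) = -117188*(-194412) = 22782753456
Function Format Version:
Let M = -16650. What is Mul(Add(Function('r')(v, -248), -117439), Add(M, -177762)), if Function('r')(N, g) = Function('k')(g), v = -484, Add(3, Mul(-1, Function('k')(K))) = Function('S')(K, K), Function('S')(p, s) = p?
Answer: 22782753456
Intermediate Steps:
Function('k')(K) = Add(3, Mul(-1, K))
Function('r')(N, g) = Add(3, Mul(-1, g))
Mul(Add(Function('r')(v, -248), -117439), Add(M, -177762)) = Mul(Add(Add(3, Mul(-1, -248)), -117439), Add(-16650, -177762)) = Mul(Add(Add(3, 248), -117439), -194412) = Mul(Add(251, -117439), -194412) = Mul(-117188, -194412) = 22782753456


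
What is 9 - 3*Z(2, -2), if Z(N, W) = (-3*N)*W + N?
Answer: -33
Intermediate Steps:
Z(N, W) = N - 3*N*W (Z(N, W) = -3*N*W + N = N - 3*N*W)
9 - 3*Z(2, -2) = 9 - 6*(1 - 3*(-2)) = 9 - 6*(1 + 6) = 9 - 6*7 = 9 - 3*14 = 9 - 42 = -33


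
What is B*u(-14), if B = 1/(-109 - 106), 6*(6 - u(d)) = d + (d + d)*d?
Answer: 57/215 ≈ 0.26512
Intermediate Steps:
u(d) = 6 - d**2/3 - d/6 (u(d) = 6 - (d + (d + d)*d)/6 = 6 - (d + (2*d)*d)/6 = 6 - (d + 2*d**2)/6 = 6 + (-d**2/3 - d/6) = 6 - d**2/3 - d/6)
B = -1/215 (B = 1/(-215) = -1/215 ≈ -0.0046512)
B*u(-14) = -(6 - 1/3*(-14)**2 - 1/6*(-14))/215 = -(6 - 1/3*196 + 7/3)/215 = -(6 - 196/3 + 7/3)/215 = -1/215*(-57) = 57/215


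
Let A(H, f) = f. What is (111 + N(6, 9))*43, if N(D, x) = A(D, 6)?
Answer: 5031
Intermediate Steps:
N(D, x) = 6
(111 + N(6, 9))*43 = (111 + 6)*43 = 117*43 = 5031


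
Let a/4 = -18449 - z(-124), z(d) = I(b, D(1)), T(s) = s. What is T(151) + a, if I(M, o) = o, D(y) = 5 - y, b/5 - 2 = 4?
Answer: -73661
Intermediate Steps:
b = 30 (b = 10 + 5*4 = 10 + 20 = 30)
z(d) = 4 (z(d) = 5 - 1*1 = 5 - 1 = 4)
a = -73812 (a = 4*(-18449 - 1*4) = 4*(-18449 - 4) = 4*(-18453) = -73812)
T(151) + a = 151 - 73812 = -73661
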